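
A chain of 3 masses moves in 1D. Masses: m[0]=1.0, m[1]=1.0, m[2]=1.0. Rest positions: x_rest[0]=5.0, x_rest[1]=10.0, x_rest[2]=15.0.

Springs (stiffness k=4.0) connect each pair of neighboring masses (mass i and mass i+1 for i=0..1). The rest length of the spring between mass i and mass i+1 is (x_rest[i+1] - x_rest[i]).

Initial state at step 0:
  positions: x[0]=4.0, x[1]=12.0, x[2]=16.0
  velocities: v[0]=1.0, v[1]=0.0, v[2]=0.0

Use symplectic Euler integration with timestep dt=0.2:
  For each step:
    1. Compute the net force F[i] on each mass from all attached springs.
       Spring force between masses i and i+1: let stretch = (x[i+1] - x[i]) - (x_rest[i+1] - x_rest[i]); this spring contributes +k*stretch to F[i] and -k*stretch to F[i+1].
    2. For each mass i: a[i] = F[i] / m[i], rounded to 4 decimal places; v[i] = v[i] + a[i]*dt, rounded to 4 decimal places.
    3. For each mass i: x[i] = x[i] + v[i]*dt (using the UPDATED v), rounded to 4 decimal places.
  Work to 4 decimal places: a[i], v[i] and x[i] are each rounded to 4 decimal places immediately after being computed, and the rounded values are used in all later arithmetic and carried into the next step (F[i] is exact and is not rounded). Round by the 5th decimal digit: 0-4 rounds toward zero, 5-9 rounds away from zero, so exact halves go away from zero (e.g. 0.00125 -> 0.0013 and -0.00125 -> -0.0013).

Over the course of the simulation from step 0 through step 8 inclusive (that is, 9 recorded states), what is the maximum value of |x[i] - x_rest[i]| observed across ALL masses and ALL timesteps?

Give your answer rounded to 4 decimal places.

Step 0: x=[4.0000 12.0000 16.0000] v=[1.0000 0.0000 0.0000]
Step 1: x=[4.6800 11.3600 16.1600] v=[3.4000 -3.2000 0.8000]
Step 2: x=[5.6288 10.4192 16.3520] v=[4.7440 -4.7040 0.9600]
Step 3: x=[6.5441 9.6612 16.3948] v=[4.5763 -3.7901 0.2138]
Step 4: x=[7.1581 9.4818 16.1602] v=[3.0700 -0.8969 -1.1731]
Step 5: x=[7.3439 9.9992 15.6570] v=[0.9290 2.5869 -2.5158]
Step 6: x=[7.1545 10.9970 15.0486] v=[-0.9468 4.9889 -3.0420]
Step 7: x=[6.7799 12.0282 14.5919] v=[-1.8728 5.1562 -2.2833]
Step 8: x=[6.4451 12.6299 14.5250] v=[-1.6742 3.0085 -0.3343]
Max displacement = 2.6299

Answer: 2.6299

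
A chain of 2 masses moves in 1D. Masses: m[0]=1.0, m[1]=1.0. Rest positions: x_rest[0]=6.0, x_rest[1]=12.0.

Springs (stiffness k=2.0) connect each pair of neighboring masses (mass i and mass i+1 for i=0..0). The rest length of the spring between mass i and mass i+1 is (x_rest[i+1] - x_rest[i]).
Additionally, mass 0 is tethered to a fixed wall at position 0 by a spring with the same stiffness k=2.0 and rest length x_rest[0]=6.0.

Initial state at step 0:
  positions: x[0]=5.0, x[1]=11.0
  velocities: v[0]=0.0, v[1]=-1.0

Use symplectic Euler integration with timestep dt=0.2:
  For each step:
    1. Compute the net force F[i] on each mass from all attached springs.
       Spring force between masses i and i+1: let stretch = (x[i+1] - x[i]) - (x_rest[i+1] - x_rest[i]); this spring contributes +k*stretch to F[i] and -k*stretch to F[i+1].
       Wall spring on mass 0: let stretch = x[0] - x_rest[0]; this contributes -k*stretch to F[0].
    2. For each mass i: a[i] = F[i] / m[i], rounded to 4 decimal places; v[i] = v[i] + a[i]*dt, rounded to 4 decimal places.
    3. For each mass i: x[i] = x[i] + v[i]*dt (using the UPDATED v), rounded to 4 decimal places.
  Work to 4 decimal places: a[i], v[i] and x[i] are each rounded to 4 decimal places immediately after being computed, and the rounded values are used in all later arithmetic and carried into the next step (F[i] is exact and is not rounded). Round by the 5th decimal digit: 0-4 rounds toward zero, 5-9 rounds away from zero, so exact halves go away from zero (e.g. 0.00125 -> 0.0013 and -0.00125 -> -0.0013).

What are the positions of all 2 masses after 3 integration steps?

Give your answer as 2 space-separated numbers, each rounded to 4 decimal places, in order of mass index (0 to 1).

Step 0: x=[5.0000 11.0000] v=[0.0000 -1.0000]
Step 1: x=[5.0800 10.8000] v=[0.4000 -1.0000]
Step 2: x=[5.2112 10.6224] v=[0.6560 -0.8880]
Step 3: x=[5.3584 10.4919] v=[0.7360 -0.6525]

Answer: 5.3584 10.4919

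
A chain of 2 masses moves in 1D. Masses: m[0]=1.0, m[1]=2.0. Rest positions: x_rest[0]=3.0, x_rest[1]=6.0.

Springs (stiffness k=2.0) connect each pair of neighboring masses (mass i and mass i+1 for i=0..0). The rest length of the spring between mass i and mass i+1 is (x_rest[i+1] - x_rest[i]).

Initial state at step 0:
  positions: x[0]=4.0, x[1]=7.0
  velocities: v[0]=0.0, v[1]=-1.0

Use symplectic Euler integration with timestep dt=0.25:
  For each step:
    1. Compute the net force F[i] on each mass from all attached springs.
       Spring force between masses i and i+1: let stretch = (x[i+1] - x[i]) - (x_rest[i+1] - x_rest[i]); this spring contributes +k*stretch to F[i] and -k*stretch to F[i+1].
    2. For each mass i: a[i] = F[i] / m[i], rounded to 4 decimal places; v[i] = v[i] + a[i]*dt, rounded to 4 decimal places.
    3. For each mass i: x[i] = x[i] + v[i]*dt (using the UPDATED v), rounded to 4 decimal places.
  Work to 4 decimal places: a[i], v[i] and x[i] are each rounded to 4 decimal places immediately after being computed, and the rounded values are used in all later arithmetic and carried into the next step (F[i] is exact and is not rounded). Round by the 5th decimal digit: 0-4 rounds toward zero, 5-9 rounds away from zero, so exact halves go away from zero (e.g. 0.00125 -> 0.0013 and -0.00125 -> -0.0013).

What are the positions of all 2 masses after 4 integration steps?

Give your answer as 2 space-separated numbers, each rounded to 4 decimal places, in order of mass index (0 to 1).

Step 0: x=[4.0000 7.0000] v=[0.0000 -1.0000]
Step 1: x=[4.0000 6.7500] v=[0.0000 -1.0000]
Step 2: x=[3.9688 6.5156] v=[-0.1250 -0.9375]
Step 3: x=[3.8809 6.3096] v=[-0.3516 -0.8242]
Step 4: x=[3.7216 6.1393] v=[-0.6373 -0.6814]

Answer: 3.7216 6.1393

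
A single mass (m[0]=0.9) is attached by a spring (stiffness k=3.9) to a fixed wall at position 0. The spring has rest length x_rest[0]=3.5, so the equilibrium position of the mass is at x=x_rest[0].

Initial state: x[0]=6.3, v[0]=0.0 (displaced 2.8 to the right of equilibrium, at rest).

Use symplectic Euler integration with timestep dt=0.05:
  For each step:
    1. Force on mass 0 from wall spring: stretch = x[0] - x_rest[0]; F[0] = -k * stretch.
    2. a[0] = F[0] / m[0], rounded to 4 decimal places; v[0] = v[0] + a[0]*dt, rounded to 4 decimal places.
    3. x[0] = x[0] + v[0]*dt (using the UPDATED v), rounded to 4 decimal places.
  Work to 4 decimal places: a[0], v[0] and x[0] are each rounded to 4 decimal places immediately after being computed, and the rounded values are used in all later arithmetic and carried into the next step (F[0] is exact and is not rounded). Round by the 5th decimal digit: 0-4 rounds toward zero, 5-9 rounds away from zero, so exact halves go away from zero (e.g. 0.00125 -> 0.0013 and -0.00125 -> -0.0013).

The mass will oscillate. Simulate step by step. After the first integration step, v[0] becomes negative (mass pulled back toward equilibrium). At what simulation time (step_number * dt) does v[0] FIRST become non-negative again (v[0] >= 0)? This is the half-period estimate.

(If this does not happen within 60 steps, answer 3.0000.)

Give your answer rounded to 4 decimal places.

Answer: 1.5500

Derivation:
Step 0: x=[6.3000] v=[0.0000]
Step 1: x=[6.2697] v=[-0.6067]
Step 2: x=[6.2094] v=[-1.2068]
Step 3: x=[6.1197] v=[-1.7938]
Step 4: x=[6.0016] v=[-2.3614]
Step 5: x=[5.8564] v=[-2.9034]
Step 6: x=[5.6857] v=[-3.4140]
Step 7: x=[5.4913] v=[-3.8876]
Step 8: x=[5.2753] v=[-4.3191]
Step 9: x=[5.0401] v=[-4.7038]
Step 10: x=[4.7882] v=[-5.0375]
Step 11: x=[4.5224] v=[-5.3166]
Step 12: x=[4.2455] v=[-5.5381]
Step 13: x=[3.9605] v=[-5.6996]
Step 14: x=[3.6705] v=[-5.7994]
Step 15: x=[3.3787] v=[-5.8363]
Step 16: x=[3.0882] v=[-5.8100]
Step 17: x=[2.8022] v=[-5.7208]
Step 18: x=[2.5237] v=[-5.5696]
Step 19: x=[2.2558] v=[-5.3581]
Step 20: x=[2.0014] v=[-5.0885]
Step 21: x=[1.7632] v=[-4.7638]
Step 22: x=[1.5438] v=[-4.3875]
Step 23: x=[1.3456] v=[-3.9637]
Step 24: x=[1.1708] v=[-3.4969]
Step 25: x=[1.0212] v=[-2.9922]
Step 26: x=[0.8984] v=[-2.4551]
Step 27: x=[0.8038] v=[-1.8914]
Step 28: x=[0.7384] v=[-1.3072]
Step 29: x=[0.7030] v=[-0.7089]
Step 30: x=[0.6979] v=[-0.1029]
Step 31: x=[0.7231] v=[0.5042]
First v>=0 after going negative at step 31, time=1.5500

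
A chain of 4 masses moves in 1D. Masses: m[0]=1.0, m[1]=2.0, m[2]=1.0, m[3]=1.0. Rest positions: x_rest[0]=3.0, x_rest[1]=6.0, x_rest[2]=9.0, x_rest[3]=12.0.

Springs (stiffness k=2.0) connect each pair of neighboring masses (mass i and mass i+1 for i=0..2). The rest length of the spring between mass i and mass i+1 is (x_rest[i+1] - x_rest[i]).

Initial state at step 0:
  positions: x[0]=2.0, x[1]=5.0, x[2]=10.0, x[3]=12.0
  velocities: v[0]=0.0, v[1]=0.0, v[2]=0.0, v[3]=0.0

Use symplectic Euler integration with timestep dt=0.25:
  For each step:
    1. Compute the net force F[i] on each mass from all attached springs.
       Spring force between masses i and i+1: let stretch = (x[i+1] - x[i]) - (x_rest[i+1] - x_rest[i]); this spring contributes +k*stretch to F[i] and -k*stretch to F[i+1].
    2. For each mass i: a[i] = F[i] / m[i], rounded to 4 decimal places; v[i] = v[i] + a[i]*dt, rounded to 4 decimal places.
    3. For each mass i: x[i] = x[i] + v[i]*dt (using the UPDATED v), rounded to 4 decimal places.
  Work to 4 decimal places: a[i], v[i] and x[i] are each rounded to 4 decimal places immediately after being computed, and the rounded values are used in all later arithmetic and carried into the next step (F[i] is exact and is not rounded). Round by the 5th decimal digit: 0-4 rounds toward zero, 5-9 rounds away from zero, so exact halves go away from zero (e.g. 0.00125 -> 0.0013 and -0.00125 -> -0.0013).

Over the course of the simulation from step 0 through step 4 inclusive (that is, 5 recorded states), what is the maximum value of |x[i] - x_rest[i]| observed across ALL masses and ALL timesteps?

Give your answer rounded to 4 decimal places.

Answer: 1.1669

Derivation:
Step 0: x=[2.0000 5.0000 10.0000 12.0000] v=[0.0000 0.0000 0.0000 0.0000]
Step 1: x=[2.0000 5.1250 9.6250 12.1250] v=[0.0000 0.5000 -1.5000 0.5000]
Step 2: x=[2.0156 5.3360 9.0000 12.3125] v=[0.0625 0.8438 -2.5000 0.7500]
Step 3: x=[2.0713 5.5684 8.3311 12.4610] v=[0.2227 0.9297 -2.6758 0.5938]
Step 4: x=[2.1891 5.7549 7.8331 12.4682] v=[0.4713 0.7461 -1.9922 0.0289]
Max displacement = 1.1669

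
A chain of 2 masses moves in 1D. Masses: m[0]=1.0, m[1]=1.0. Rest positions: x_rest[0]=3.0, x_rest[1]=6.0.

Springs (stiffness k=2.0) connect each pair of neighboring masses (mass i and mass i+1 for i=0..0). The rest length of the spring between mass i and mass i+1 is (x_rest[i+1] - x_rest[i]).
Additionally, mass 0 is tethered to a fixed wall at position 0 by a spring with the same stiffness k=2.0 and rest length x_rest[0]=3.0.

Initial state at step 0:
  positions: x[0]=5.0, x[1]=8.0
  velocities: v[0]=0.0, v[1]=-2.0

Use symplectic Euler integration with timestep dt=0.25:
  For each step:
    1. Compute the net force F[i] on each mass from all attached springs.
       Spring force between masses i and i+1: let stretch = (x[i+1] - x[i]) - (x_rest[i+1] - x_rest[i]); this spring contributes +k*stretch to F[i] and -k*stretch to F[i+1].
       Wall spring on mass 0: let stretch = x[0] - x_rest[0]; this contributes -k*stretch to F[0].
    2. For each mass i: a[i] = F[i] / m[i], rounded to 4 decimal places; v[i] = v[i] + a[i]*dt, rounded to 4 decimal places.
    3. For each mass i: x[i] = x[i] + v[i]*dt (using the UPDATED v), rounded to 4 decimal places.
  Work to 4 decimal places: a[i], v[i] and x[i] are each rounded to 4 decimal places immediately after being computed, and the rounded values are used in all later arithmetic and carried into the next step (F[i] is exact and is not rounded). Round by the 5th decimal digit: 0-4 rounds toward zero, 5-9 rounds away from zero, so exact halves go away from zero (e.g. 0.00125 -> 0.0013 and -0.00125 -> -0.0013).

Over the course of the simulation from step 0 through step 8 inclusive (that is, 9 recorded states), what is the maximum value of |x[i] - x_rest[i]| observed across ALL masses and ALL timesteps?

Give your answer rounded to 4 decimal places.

Answer: 2.1389

Derivation:
Step 0: x=[5.0000 8.0000] v=[0.0000 -2.0000]
Step 1: x=[4.7500 7.5000] v=[-1.0000 -2.0000]
Step 2: x=[4.2500 7.0313] v=[-2.0000 -1.8750]
Step 3: x=[3.5664 6.5899] v=[-2.7344 -1.7657]
Step 4: x=[2.8149 6.1455] v=[-3.0059 -1.7775]
Step 5: x=[2.1279 5.6598] v=[-2.7481 -1.9428]
Step 6: x=[1.6164 5.1076] v=[-2.0461 -2.2088]
Step 7: x=[1.3392 4.4940] v=[-1.1087 -2.4544]
Step 8: x=[1.2890 3.8611] v=[-0.2009 -2.5318]
Max displacement = 2.1389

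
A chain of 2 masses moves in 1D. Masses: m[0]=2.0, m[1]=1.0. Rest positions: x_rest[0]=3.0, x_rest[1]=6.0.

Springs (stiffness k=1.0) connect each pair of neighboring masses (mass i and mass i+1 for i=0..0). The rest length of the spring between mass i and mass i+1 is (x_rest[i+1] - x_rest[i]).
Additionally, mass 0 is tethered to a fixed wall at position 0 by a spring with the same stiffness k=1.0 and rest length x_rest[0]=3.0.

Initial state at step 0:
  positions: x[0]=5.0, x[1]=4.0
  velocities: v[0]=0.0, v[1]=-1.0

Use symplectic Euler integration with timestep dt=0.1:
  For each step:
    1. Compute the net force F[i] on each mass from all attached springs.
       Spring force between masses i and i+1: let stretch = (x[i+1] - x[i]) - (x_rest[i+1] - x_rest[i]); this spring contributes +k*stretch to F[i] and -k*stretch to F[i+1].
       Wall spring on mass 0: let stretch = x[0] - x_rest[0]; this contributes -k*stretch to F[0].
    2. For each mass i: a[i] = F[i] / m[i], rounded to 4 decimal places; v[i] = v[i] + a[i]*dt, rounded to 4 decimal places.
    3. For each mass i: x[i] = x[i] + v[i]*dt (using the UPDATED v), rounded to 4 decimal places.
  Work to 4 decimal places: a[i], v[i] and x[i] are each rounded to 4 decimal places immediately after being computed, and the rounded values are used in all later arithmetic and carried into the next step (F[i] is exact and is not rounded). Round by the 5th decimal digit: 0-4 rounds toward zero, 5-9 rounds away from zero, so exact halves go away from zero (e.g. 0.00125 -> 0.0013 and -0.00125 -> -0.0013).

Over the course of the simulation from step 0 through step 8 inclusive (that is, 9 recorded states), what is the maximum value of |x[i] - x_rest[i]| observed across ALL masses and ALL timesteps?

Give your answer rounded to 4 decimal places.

Step 0: x=[5.0000 4.0000] v=[0.0000 -1.0000]
Step 1: x=[4.9700 3.9400] v=[-0.3000 -0.6000]
Step 2: x=[4.9100 3.9203] v=[-0.6000 -0.1970]
Step 3: x=[4.8205 3.9405] v=[-0.8950 0.2020]
Step 4: x=[4.7025 3.9995] v=[-1.1800 0.5900]
Step 5: x=[4.5575 4.0955] v=[-1.4503 0.9603]
Step 6: x=[4.3874 4.2262] v=[-1.7013 1.3065]
Step 7: x=[4.1945 4.3885] v=[-1.9287 1.6226]
Step 8: x=[3.9816 4.5788] v=[-2.1287 1.9032]
Max displacement = 2.0797

Answer: 2.0797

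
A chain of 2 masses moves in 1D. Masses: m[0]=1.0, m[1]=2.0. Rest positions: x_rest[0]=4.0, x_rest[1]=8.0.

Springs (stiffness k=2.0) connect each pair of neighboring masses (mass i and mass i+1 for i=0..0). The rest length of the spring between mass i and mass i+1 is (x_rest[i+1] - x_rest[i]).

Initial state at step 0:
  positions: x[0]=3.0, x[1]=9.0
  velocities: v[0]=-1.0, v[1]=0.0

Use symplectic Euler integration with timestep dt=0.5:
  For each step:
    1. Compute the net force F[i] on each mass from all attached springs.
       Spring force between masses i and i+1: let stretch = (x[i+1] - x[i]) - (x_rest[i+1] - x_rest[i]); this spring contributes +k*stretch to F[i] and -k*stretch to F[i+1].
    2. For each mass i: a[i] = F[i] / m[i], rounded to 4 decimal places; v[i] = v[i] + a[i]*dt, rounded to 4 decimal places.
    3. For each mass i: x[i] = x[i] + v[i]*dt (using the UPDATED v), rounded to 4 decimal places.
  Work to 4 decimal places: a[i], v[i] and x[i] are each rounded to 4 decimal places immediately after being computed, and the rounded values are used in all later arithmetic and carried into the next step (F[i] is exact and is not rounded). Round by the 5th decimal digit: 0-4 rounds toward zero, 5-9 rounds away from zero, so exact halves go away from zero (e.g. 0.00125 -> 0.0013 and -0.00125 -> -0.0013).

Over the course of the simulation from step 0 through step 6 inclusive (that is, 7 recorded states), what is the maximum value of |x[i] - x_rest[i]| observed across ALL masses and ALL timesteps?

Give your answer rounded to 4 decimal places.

Step 0: x=[3.0000 9.0000] v=[-1.0000 0.0000]
Step 1: x=[3.5000 8.5000] v=[1.0000 -1.0000]
Step 2: x=[4.5000 7.7500] v=[2.0000 -1.5000]
Step 3: x=[5.1250 7.1875] v=[1.2500 -1.1250]
Step 4: x=[4.7813 7.1094] v=[-0.6875 -0.1563]
Step 5: x=[3.6016 7.4493] v=[-2.3594 0.6797]
Step 6: x=[2.3458 7.8273] v=[-2.5117 0.7559]
Max displacement = 1.6542

Answer: 1.6542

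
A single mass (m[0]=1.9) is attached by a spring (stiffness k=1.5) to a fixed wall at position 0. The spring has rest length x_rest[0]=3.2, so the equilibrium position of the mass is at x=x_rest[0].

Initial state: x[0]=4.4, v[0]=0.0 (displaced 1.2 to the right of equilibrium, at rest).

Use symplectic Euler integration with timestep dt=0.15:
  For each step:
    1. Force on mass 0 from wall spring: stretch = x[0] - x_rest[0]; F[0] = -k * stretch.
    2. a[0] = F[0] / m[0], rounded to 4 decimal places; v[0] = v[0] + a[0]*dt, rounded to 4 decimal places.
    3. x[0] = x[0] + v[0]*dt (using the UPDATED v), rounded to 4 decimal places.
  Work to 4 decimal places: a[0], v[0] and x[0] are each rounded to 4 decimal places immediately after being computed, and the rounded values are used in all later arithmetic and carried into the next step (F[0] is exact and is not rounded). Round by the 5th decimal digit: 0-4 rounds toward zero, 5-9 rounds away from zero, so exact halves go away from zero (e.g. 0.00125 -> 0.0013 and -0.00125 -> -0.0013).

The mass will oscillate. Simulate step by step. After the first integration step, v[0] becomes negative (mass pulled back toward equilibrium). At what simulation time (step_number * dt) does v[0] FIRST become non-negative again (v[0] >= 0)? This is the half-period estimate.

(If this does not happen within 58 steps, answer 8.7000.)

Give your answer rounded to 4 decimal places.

Answer: 3.6000

Derivation:
Step 0: x=[4.4000] v=[0.0000]
Step 1: x=[4.3787] v=[-0.1421]
Step 2: x=[4.3364] v=[-0.2817]
Step 3: x=[4.2740] v=[-0.4163]
Step 4: x=[4.1925] v=[-0.5435]
Step 5: x=[4.0934] v=[-0.6610]
Step 6: x=[3.9784] v=[-0.7668]
Step 7: x=[3.8496] v=[-0.8590]
Step 8: x=[3.7092] v=[-0.9359]
Step 9: x=[3.5598] v=[-0.9962]
Step 10: x=[3.4040] v=[-1.0388]
Step 11: x=[3.2446] v=[-1.0630]
Step 12: x=[3.0844] v=[-1.0683]
Step 13: x=[2.9262] v=[-1.0546]
Step 14: x=[2.7729] v=[-1.0222]
Step 15: x=[2.6272] v=[-0.9716]
Step 16: x=[2.4916] v=[-0.9038]
Step 17: x=[2.3686] v=[-0.8199]
Step 18: x=[2.2604] v=[-0.7214]
Step 19: x=[2.1689] v=[-0.6101]
Step 20: x=[2.0957] v=[-0.4880]
Step 21: x=[2.0421] v=[-0.3572]
Step 22: x=[2.0091] v=[-0.2201]
Step 23: x=[1.9972] v=[-0.0791]
Step 24: x=[2.0067] v=[0.0633]
First v>=0 after going negative at step 24, time=3.6000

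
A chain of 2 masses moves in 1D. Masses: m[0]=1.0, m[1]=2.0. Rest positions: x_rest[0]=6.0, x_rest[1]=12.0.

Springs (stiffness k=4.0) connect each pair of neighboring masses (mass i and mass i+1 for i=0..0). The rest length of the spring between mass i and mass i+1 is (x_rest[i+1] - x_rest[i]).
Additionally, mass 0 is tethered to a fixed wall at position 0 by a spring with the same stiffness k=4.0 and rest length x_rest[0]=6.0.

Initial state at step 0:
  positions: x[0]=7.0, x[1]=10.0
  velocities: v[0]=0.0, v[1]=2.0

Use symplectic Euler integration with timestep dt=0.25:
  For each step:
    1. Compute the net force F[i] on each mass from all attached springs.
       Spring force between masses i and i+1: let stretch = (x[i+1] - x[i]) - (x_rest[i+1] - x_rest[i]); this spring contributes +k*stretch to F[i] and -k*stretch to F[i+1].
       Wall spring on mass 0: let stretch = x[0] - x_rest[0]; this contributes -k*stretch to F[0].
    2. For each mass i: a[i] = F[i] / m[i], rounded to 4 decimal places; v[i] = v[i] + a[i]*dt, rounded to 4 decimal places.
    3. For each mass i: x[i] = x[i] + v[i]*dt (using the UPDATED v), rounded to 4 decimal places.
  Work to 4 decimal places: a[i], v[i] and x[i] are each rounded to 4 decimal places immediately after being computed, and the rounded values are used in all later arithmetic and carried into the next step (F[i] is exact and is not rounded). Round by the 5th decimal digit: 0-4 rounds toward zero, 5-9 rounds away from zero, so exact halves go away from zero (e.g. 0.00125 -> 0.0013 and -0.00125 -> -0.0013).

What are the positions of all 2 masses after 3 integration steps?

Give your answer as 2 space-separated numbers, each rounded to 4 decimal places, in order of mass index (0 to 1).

Step 0: x=[7.0000 10.0000] v=[0.0000 2.0000]
Step 1: x=[6.0000 10.8750] v=[-4.0000 3.5000]
Step 2: x=[4.7188 11.8906] v=[-5.1250 4.0625]
Step 3: x=[4.0508 12.7598] v=[-2.6720 3.4766]

Answer: 4.0508 12.7598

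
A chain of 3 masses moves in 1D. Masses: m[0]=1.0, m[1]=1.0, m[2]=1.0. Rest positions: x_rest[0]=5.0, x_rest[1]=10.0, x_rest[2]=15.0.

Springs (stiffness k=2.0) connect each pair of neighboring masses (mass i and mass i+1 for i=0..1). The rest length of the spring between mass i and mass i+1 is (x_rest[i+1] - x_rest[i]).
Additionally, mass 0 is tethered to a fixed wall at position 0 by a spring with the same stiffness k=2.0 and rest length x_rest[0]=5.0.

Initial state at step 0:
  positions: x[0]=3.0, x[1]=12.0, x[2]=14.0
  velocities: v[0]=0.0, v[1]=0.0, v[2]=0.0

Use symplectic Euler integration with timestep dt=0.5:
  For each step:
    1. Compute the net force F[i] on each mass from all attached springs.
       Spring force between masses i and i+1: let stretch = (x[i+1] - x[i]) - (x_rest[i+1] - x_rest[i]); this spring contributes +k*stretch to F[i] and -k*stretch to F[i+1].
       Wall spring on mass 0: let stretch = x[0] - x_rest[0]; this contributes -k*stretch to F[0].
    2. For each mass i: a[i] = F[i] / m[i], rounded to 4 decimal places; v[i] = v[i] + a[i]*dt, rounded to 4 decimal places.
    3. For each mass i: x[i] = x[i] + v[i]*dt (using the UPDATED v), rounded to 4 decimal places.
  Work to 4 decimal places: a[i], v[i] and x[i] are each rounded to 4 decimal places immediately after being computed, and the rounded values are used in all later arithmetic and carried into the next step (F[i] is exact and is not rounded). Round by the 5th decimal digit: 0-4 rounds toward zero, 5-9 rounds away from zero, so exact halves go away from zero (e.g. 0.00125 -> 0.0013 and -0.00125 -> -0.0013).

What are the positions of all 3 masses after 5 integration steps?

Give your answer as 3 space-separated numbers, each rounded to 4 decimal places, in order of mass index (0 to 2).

Step 0: x=[3.0000 12.0000 14.0000] v=[0.0000 0.0000 0.0000]
Step 1: x=[6.0000 8.5000 15.5000] v=[6.0000 -7.0000 3.0000]
Step 2: x=[7.2500 7.2500 16.0000] v=[2.5000 -2.5000 1.0000]
Step 3: x=[4.8750 10.3750 14.6250] v=[-4.7500 6.2500 -2.7500]
Step 4: x=[2.8125 12.8750 13.6250] v=[-4.1250 5.0000 -2.0000]
Step 5: x=[4.3750 10.7188 14.7500] v=[3.1250 -4.3125 2.2500]

Answer: 4.3750 10.7188 14.7500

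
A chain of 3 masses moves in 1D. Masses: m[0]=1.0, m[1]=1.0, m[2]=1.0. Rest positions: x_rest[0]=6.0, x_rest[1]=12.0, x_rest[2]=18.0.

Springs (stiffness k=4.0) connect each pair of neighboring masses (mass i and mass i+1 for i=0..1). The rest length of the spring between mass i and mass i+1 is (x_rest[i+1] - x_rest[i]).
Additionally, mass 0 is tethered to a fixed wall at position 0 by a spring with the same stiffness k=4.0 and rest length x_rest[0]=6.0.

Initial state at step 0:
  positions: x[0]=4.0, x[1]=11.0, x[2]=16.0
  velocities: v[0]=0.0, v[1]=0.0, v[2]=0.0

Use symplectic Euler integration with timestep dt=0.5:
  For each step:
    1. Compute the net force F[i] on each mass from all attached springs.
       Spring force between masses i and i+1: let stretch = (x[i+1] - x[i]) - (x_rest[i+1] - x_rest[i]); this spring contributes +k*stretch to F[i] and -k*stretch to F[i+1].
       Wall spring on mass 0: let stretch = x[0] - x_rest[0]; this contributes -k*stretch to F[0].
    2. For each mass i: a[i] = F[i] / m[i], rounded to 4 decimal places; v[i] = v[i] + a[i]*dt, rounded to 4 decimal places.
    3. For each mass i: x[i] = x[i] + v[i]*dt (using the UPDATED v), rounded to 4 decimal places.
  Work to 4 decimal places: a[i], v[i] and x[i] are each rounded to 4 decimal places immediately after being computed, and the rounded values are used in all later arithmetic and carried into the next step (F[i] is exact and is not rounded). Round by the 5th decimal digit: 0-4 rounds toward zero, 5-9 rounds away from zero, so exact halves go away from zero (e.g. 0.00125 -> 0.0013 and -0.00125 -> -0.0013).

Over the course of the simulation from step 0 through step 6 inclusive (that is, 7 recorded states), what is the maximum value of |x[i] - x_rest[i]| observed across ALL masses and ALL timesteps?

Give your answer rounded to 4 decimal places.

Step 0: x=[4.0000 11.0000 16.0000] v=[0.0000 0.0000 0.0000]
Step 1: x=[7.0000 9.0000 17.0000] v=[6.0000 -4.0000 2.0000]
Step 2: x=[5.0000 13.0000 16.0000] v=[-4.0000 8.0000 -2.0000]
Step 3: x=[6.0000 12.0000 18.0000] v=[2.0000 -2.0000 4.0000]
Step 4: x=[7.0000 11.0000 20.0000] v=[2.0000 -2.0000 4.0000]
Step 5: x=[5.0000 15.0000 19.0000] v=[-4.0000 8.0000 -2.0000]
Step 6: x=[8.0000 13.0000 20.0000] v=[6.0000 -4.0000 2.0000]
Max displacement = 3.0000

Answer: 3.0000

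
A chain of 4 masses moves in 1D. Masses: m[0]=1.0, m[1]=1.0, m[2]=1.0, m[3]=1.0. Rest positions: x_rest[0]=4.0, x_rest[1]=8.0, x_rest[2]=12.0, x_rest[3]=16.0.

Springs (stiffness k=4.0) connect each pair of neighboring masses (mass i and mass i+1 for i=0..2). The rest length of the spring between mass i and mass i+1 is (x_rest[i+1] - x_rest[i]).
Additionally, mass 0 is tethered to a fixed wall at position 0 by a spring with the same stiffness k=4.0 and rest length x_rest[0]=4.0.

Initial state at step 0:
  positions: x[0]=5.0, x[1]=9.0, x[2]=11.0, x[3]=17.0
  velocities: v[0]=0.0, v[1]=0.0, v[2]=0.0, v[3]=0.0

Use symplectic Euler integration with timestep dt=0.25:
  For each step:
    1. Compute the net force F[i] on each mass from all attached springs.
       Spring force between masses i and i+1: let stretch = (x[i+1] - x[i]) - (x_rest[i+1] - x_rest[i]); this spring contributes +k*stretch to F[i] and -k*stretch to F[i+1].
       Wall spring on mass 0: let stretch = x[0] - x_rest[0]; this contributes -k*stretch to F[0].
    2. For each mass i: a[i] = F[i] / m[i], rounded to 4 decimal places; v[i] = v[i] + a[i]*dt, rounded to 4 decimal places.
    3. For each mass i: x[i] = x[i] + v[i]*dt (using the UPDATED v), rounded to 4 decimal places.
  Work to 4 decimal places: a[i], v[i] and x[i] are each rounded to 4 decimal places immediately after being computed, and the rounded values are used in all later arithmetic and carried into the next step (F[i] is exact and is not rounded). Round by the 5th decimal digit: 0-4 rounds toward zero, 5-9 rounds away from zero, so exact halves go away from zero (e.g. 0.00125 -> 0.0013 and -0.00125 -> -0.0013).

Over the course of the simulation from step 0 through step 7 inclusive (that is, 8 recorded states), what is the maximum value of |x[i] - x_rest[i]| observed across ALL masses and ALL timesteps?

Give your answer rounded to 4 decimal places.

Step 0: x=[5.0000 9.0000 11.0000 17.0000] v=[0.0000 0.0000 0.0000 0.0000]
Step 1: x=[4.7500 8.5000 12.0000 16.5000] v=[-1.0000 -2.0000 4.0000 -2.0000]
Step 2: x=[4.2500 7.9375 13.2500 15.8750] v=[-2.0000 -2.2500 5.0000 -2.5000]
Step 3: x=[3.6094 7.7813 13.8281 15.5938] v=[-2.5625 -0.6250 2.3125 -1.1250]
Step 4: x=[3.1094 8.0938 13.3360 15.8711] v=[-2.0000 1.2499 -1.9686 1.1093]
Step 5: x=[3.0782 8.4707 12.1671 16.5147] v=[-0.1250 1.5077 -4.6757 2.5742]
Step 6: x=[3.6255 8.4236 11.1610 17.0714] v=[2.1893 -0.1884 -4.0245 2.2266]
Step 7: x=[4.4660 7.8613 10.9481 17.1505] v=[3.3619 -2.2491 -0.8515 0.3162]
Max displacement = 1.8281

Answer: 1.8281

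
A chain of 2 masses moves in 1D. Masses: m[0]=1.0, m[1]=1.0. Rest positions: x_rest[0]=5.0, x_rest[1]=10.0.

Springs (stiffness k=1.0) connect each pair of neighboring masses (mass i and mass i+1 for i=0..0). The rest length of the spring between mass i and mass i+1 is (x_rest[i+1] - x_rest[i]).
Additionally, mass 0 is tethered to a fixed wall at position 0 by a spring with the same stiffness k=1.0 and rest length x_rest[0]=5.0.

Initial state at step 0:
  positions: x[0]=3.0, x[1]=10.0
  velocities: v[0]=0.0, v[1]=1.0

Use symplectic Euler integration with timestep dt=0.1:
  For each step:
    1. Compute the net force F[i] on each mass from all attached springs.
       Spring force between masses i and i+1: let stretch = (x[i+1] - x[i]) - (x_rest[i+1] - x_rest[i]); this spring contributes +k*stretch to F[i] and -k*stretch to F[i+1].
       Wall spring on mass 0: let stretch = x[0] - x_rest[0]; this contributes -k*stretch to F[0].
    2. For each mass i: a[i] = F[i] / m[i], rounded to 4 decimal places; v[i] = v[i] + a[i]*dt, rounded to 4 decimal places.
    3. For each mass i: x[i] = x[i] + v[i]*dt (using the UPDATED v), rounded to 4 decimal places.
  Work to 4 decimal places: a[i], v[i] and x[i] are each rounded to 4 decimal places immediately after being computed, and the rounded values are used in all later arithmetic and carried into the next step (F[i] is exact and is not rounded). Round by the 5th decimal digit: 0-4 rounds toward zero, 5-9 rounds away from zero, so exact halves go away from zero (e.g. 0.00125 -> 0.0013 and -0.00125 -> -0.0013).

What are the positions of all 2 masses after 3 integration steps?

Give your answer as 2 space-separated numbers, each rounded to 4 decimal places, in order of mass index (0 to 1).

Answer: 3.2390 10.1790

Derivation:
Step 0: x=[3.0000 10.0000] v=[0.0000 1.0000]
Step 1: x=[3.0400 10.0800] v=[0.4000 0.8000]
Step 2: x=[3.1200 10.1396] v=[0.8000 0.5960]
Step 3: x=[3.2390 10.1790] v=[1.1900 0.3940]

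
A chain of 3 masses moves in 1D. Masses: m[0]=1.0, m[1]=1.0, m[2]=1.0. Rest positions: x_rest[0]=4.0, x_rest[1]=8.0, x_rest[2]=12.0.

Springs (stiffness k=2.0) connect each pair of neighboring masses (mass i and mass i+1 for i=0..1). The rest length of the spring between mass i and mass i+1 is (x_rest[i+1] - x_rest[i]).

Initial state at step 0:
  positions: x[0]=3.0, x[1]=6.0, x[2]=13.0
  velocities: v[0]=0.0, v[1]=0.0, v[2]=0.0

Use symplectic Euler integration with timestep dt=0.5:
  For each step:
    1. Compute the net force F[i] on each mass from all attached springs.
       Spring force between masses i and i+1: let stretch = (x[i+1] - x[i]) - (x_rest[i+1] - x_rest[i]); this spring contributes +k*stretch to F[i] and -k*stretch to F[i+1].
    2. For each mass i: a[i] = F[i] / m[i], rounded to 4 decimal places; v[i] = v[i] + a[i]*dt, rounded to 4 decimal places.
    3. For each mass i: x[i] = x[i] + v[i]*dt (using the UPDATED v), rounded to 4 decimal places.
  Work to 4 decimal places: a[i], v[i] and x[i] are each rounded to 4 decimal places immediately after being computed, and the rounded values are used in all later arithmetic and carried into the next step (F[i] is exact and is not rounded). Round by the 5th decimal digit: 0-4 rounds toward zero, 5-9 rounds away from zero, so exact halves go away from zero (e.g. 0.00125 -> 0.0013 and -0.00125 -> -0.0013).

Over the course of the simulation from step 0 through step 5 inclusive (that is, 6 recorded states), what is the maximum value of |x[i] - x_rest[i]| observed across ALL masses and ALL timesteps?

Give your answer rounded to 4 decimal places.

Step 0: x=[3.0000 6.0000 13.0000] v=[0.0000 0.0000 0.0000]
Step 1: x=[2.5000 8.0000 11.5000] v=[-1.0000 4.0000 -3.0000]
Step 2: x=[2.7500 9.0000 10.2500] v=[0.5000 2.0000 -2.5000]
Step 3: x=[4.1250 7.5000 10.3750] v=[2.7500 -3.0000 0.2500]
Step 4: x=[5.1875 5.7500 11.0625] v=[2.1250 -3.5000 1.3750]
Step 5: x=[4.5313 6.3750 11.0938] v=[-1.3125 1.2500 0.0625]
Max displacement = 2.2500

Answer: 2.2500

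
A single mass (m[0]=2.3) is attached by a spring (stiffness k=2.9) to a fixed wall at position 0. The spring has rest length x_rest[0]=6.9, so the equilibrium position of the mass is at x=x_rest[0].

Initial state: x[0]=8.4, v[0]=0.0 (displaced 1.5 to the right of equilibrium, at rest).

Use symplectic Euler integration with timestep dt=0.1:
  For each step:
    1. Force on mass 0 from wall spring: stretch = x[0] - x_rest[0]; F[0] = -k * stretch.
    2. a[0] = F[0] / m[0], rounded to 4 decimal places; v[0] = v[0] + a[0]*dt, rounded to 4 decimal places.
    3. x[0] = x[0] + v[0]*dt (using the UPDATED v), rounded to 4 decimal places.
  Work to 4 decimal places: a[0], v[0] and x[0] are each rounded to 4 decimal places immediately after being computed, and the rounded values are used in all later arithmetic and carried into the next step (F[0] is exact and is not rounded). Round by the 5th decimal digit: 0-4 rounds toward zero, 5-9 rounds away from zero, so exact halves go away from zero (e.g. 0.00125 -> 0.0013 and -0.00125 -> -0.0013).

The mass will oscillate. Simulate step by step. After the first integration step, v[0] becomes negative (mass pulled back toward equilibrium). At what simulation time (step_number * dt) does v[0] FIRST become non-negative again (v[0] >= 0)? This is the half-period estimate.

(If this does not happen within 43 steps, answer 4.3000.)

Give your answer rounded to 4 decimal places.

Step 0: x=[8.4000] v=[0.0000]
Step 1: x=[8.3811] v=[-0.1891]
Step 2: x=[8.3435] v=[-0.3759]
Step 3: x=[8.2877] v=[-0.5579]
Step 4: x=[8.2144] v=[-0.7329]
Step 5: x=[8.1245] v=[-0.8986]
Step 6: x=[8.0192] v=[-1.0530]
Step 7: x=[7.8998] v=[-1.1941]
Step 8: x=[7.7678] v=[-1.3202]
Step 9: x=[7.6248] v=[-1.4296]
Step 10: x=[7.4727] v=[-1.5210]
Step 11: x=[7.3134] v=[-1.5932]
Step 12: x=[7.1489] v=[-1.6453]
Step 13: x=[6.9812] v=[-1.6767]
Step 14: x=[6.8125] v=[-1.6869]
Step 15: x=[6.6449] v=[-1.6759]
Step 16: x=[6.4805] v=[-1.6437]
Step 17: x=[6.3214] v=[-1.5908]
Step 18: x=[6.1696] v=[-1.5179]
Step 19: x=[6.0270] v=[-1.4258]
Step 20: x=[5.8954] v=[-1.3157]
Step 21: x=[5.7765] v=[-1.1890]
Step 22: x=[5.6718] v=[-1.0473]
Step 23: x=[5.5826] v=[-0.8924]
Step 24: x=[5.5100] v=[-0.7263]
Step 25: x=[5.4549] v=[-0.5510]
Step 26: x=[5.4180] v=[-0.3688]
Step 27: x=[5.3998] v=[-0.1819]
Step 28: x=[5.4005] v=[0.0073]
First v>=0 after going negative at step 28, time=2.8000

Answer: 2.8000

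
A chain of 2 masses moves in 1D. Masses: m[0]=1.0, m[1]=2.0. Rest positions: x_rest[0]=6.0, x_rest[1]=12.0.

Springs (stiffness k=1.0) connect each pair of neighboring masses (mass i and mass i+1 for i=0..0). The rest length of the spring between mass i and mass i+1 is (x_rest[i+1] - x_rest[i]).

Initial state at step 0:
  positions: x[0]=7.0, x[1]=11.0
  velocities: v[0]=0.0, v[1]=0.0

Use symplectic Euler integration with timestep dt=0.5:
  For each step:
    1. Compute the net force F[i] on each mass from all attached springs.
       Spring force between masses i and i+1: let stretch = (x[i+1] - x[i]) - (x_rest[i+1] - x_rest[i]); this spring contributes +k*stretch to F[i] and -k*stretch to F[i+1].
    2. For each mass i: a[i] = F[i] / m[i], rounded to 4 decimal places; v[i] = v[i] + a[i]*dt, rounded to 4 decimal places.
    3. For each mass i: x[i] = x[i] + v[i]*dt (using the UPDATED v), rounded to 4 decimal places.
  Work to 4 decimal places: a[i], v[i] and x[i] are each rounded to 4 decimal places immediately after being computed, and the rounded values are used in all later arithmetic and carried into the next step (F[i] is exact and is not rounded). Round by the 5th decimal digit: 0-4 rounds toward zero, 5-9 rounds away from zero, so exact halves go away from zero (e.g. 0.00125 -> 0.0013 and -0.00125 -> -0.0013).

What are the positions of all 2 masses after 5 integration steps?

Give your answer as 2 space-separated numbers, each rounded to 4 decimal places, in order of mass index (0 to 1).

Answer: 4.3212 12.3396

Derivation:
Step 0: x=[7.0000 11.0000] v=[0.0000 0.0000]
Step 1: x=[6.5000 11.2500] v=[-1.0000 0.5000]
Step 2: x=[5.6875 11.6563] v=[-1.6250 0.8125]
Step 3: x=[4.8672 12.0665] v=[-1.6406 0.8203]
Step 4: x=[4.3467 12.3268] v=[-1.0410 0.5205]
Step 5: x=[4.3212 12.3396] v=[-0.0510 0.0255]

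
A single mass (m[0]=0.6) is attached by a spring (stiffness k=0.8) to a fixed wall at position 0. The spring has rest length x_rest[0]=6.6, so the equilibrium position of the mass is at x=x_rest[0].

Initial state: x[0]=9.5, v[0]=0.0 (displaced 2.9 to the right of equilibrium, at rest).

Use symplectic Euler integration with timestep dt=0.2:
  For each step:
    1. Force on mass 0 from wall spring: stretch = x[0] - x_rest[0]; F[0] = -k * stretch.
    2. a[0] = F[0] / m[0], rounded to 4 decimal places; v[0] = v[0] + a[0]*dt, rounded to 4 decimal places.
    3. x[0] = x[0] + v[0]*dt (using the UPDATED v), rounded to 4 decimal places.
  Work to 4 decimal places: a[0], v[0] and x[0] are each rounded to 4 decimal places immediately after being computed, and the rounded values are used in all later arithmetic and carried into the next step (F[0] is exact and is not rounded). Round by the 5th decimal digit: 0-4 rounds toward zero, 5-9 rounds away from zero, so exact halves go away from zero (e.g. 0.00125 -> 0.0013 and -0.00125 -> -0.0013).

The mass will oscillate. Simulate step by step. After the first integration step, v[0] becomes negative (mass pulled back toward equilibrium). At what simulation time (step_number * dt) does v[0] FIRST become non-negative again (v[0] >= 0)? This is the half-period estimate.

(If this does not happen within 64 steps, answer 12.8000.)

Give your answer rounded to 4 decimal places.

Answer: 2.8000

Derivation:
Step 0: x=[9.5000] v=[0.0000]
Step 1: x=[9.3453] v=[-0.7733]
Step 2: x=[9.0442] v=[-1.5054]
Step 3: x=[8.6128] v=[-2.1572]
Step 4: x=[8.0740] v=[-2.6939]
Step 5: x=[7.4566] v=[-3.0870]
Step 6: x=[6.7935] v=[-3.3154]
Step 7: x=[6.1201] v=[-3.3670]
Step 8: x=[5.4723] v=[-3.2390]
Step 9: x=[4.8846] v=[-2.9383]
Step 10: x=[4.3884] v=[-2.4809]
Step 11: x=[4.0102] v=[-1.8911]
Step 12: x=[3.7701] v=[-1.2005]
Step 13: x=[3.6809] v=[-0.4459]
Step 14: x=[3.7474] v=[0.3325]
First v>=0 after going negative at step 14, time=2.8000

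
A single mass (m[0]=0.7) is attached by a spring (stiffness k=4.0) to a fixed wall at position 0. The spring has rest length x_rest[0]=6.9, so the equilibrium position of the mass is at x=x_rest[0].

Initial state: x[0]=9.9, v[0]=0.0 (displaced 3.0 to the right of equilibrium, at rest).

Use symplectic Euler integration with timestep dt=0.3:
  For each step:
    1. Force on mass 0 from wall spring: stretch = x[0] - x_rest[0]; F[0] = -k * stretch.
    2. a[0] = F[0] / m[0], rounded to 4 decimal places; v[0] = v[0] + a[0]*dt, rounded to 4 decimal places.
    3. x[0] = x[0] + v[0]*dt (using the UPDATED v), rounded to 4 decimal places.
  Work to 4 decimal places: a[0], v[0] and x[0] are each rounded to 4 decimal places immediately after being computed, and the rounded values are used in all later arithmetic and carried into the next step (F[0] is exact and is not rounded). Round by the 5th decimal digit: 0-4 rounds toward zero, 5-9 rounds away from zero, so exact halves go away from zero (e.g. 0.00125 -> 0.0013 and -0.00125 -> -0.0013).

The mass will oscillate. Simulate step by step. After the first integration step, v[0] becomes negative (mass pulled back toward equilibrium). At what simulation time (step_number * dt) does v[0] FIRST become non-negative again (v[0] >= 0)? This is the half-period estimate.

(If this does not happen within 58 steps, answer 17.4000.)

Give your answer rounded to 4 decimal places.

Step 0: x=[9.9000] v=[0.0000]
Step 1: x=[8.3571] v=[-5.1429]
Step 2: x=[6.0649] v=[-7.6408]
Step 3: x=[4.2021] v=[-6.2092]
Step 4: x=[3.7268] v=[-1.5842]
Step 5: x=[4.8835] v=[3.8556]
First v>=0 after going negative at step 5, time=1.5000

Answer: 1.5000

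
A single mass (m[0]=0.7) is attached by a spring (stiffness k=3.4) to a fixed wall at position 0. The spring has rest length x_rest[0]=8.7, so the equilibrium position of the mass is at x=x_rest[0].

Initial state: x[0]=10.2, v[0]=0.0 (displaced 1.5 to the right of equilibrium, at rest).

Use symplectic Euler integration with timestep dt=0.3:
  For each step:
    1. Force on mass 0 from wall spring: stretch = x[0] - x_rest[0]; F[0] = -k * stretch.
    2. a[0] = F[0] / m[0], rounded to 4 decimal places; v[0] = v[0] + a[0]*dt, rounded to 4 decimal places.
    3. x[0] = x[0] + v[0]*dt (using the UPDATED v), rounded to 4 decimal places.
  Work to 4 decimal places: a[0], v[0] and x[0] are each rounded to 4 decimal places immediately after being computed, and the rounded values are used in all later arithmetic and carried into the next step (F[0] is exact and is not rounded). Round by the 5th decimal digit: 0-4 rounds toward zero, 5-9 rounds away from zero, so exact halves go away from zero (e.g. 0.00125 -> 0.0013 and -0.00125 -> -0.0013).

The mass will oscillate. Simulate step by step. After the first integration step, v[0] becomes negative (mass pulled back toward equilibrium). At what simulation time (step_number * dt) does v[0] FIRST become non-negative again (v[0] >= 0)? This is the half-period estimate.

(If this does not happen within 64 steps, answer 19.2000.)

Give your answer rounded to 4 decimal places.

Step 0: x=[10.2000] v=[0.0000]
Step 1: x=[9.5443] v=[-2.1857]
Step 2: x=[8.5195] v=[-3.4160]
Step 3: x=[7.5736] v=[-3.1530]
Step 4: x=[7.1201] v=[-1.5117]
Step 5: x=[7.3572] v=[0.7904]
First v>=0 after going negative at step 5, time=1.5000

Answer: 1.5000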